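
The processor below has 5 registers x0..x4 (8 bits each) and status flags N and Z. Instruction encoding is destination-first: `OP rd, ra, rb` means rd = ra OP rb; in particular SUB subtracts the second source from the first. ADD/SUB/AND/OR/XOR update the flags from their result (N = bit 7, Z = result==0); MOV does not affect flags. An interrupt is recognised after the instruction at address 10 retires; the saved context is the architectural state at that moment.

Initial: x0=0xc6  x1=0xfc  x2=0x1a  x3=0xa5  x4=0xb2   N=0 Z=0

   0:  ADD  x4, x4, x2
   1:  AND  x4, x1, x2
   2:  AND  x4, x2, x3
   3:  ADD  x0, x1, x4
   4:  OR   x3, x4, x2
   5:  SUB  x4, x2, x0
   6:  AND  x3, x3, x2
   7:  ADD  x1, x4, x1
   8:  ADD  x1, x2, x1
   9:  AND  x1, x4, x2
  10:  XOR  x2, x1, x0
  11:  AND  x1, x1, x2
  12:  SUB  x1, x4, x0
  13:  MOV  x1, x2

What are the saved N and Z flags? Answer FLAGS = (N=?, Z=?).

after  0: x0=0xc6 x1=0xfc x2=0x1a x3=0xa5 x4=0xcc  N=1 Z=0
after  1: x0=0xc6 x1=0xfc x2=0x1a x3=0xa5 x4=0x18  N=0 Z=0
after  2: x0=0xc6 x1=0xfc x2=0x1a x3=0xa5 x4=0x00  N=0 Z=1
after  3: x0=0xfc x1=0xfc x2=0x1a x3=0xa5 x4=0x00  N=1 Z=0
after  4: x0=0xfc x1=0xfc x2=0x1a x3=0x1a x4=0x00  N=0 Z=0
after  5: x0=0xfc x1=0xfc x2=0x1a x3=0x1a x4=0x1e  N=0 Z=0
after  6: x0=0xfc x1=0xfc x2=0x1a x3=0x1a x4=0x1e  N=0 Z=0
after  7: x0=0xfc x1=0x1a x2=0x1a x3=0x1a x4=0x1e  N=0 Z=0
after  8: x0=0xfc x1=0x34 x2=0x1a x3=0x1a x4=0x1e  N=0 Z=0
after  9: x0=0xfc x1=0x1a x2=0x1a x3=0x1a x4=0x1e  N=0 Z=0
after 10: x0=0xfc x1=0x1a x2=0xe6 x3=0x1a x4=0x1e  N=1 Z=0
-- IRQ taken; context saved, return-PC = 11 --

FLAGS = (N=1, Z=0)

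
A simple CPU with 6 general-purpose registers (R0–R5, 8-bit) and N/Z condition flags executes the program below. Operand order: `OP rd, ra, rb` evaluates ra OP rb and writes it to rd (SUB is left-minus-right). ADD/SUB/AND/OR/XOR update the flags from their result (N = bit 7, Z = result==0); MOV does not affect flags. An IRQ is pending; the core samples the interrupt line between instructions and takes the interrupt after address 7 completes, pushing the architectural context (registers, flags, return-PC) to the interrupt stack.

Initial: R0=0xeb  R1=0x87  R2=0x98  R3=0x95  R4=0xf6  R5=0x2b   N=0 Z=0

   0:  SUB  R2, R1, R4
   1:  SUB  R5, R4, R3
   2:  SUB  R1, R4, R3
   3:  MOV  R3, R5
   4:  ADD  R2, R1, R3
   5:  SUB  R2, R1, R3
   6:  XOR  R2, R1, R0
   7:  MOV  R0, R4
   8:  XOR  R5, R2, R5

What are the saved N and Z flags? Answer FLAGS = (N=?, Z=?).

FLAGS = (N=1, Z=0)

after  0: R0=0xeb R1=0x87 R2=0x91 R3=0x95 R4=0xf6 R5=0x2b  N=1 Z=0
after  1: R0=0xeb R1=0x87 R2=0x91 R3=0x95 R4=0xf6 R5=0x61  N=0 Z=0
after  2: R0=0xeb R1=0x61 R2=0x91 R3=0x95 R4=0xf6 R5=0x61  N=0 Z=0
after  3: R0=0xeb R1=0x61 R2=0x91 R3=0x61 R4=0xf6 R5=0x61  N=0 Z=0
after  4: R0=0xeb R1=0x61 R2=0xc2 R3=0x61 R4=0xf6 R5=0x61  N=1 Z=0
after  5: R0=0xeb R1=0x61 R2=0x00 R3=0x61 R4=0xf6 R5=0x61  N=0 Z=1
after  6: R0=0xeb R1=0x61 R2=0x8a R3=0x61 R4=0xf6 R5=0x61  N=1 Z=0
after  7: R0=0xf6 R1=0x61 R2=0x8a R3=0x61 R4=0xf6 R5=0x61  N=1 Z=0
-- IRQ taken; context saved, return-PC = 8 --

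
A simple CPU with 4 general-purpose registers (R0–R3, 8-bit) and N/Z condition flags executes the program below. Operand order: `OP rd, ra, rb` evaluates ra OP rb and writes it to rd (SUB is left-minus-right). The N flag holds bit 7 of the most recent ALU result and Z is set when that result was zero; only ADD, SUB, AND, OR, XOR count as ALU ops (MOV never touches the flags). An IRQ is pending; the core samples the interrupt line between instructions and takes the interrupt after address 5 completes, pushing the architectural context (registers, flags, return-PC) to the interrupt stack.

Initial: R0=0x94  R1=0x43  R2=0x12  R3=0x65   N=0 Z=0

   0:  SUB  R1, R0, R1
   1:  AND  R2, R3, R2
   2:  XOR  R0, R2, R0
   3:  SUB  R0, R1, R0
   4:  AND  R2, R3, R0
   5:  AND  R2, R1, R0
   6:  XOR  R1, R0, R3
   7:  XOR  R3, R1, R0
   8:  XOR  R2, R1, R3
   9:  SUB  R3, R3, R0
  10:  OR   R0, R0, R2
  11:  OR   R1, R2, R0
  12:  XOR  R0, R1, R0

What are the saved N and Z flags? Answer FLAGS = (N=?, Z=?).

FLAGS = (N=0, Z=0)

after  0: R0=0x94 R1=0x51 R2=0x12 R3=0x65  N=0 Z=0
after  1: R0=0x94 R1=0x51 R2=0x00 R3=0x65  N=0 Z=1
after  2: R0=0x94 R1=0x51 R2=0x00 R3=0x65  N=1 Z=0
after  3: R0=0xbd R1=0x51 R2=0x00 R3=0x65  N=1 Z=0
after  4: R0=0xbd R1=0x51 R2=0x25 R3=0x65  N=0 Z=0
after  5: R0=0xbd R1=0x51 R2=0x11 R3=0x65  N=0 Z=0
-- IRQ taken; context saved, return-PC = 6 --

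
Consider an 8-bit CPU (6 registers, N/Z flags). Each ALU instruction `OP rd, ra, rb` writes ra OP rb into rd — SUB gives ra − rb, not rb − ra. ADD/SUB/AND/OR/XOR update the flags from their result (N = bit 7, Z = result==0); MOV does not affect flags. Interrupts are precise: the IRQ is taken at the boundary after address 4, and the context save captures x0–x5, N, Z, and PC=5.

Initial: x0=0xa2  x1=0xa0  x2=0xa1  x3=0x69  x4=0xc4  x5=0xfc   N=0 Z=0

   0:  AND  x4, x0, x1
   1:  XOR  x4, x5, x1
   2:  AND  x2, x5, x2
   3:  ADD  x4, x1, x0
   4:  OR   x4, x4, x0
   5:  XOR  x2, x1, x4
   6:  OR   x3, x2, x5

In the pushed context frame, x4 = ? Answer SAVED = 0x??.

after  0: x0=0xa2 x1=0xa0 x2=0xa1 x3=0x69 x4=0xa0 x5=0xfc  N=1 Z=0
after  1: x0=0xa2 x1=0xa0 x2=0xa1 x3=0x69 x4=0x5c x5=0xfc  N=0 Z=0
after  2: x0=0xa2 x1=0xa0 x2=0xa0 x3=0x69 x4=0x5c x5=0xfc  N=1 Z=0
after  3: x0=0xa2 x1=0xa0 x2=0xa0 x3=0x69 x4=0x42 x5=0xfc  N=0 Z=0
after  4: x0=0xa2 x1=0xa0 x2=0xa0 x3=0x69 x4=0xe2 x5=0xfc  N=1 Z=0
-- IRQ taken; context saved, return-PC = 5 --

SAVED = 0xe2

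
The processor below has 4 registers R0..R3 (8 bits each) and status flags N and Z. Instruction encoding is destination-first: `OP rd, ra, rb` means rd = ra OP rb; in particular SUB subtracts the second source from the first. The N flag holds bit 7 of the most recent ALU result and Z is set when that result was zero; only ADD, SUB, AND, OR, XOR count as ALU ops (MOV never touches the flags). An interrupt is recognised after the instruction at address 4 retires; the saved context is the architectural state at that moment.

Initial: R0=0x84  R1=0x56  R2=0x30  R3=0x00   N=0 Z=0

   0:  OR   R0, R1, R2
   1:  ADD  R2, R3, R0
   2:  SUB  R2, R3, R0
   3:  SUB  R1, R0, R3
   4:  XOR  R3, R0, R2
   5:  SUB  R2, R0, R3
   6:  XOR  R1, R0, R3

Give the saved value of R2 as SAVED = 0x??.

after  0: R0=0x76 R1=0x56 R2=0x30 R3=0x00  N=0 Z=0
after  1: R0=0x76 R1=0x56 R2=0x76 R3=0x00  N=0 Z=0
after  2: R0=0x76 R1=0x56 R2=0x8a R3=0x00  N=1 Z=0
after  3: R0=0x76 R1=0x76 R2=0x8a R3=0x00  N=0 Z=0
after  4: R0=0x76 R1=0x76 R2=0x8a R3=0xfc  N=1 Z=0
-- IRQ taken; context saved, return-PC = 5 --

SAVED = 0x8a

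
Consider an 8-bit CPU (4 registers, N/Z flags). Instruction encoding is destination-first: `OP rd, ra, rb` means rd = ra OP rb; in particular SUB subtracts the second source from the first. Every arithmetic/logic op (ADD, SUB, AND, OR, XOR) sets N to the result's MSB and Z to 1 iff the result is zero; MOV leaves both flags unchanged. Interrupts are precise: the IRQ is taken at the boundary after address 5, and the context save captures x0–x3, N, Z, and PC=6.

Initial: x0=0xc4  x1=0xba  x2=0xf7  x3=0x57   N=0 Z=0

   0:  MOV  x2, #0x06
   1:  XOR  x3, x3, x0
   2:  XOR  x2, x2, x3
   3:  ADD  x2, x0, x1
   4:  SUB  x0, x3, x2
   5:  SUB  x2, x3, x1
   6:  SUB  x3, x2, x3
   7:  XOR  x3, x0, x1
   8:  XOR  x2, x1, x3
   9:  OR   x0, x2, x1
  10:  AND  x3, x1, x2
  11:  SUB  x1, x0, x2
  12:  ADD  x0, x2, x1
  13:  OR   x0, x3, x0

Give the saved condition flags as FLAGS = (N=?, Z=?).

FLAGS = (N=1, Z=0)

after  0: x0=0xc4 x1=0xba x2=0x06 x3=0x57  N=0 Z=0
after  1: x0=0xc4 x1=0xba x2=0x06 x3=0x93  N=1 Z=0
after  2: x0=0xc4 x1=0xba x2=0x95 x3=0x93  N=1 Z=0
after  3: x0=0xc4 x1=0xba x2=0x7e x3=0x93  N=0 Z=0
after  4: x0=0x15 x1=0xba x2=0x7e x3=0x93  N=0 Z=0
after  5: x0=0x15 x1=0xba x2=0xd9 x3=0x93  N=1 Z=0
-- IRQ taken; context saved, return-PC = 6 --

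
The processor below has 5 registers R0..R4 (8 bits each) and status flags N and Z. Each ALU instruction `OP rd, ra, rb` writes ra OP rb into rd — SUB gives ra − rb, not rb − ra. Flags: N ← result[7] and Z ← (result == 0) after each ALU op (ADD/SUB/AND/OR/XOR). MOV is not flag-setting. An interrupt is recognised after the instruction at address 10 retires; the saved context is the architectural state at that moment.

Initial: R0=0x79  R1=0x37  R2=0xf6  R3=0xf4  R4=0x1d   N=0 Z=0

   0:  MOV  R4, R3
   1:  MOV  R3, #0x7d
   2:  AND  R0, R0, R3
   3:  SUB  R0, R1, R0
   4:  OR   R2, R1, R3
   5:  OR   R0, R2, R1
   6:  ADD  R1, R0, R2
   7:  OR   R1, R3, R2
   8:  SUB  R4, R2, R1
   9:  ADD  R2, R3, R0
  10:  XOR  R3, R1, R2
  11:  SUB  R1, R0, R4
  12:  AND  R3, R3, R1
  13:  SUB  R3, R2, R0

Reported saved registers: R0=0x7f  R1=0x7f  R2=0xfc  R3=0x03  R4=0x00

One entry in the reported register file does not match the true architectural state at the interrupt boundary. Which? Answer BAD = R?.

BAD = R3

after  0: R0=0x79 R1=0x37 R2=0xf6 R3=0xf4 R4=0xf4  N=0 Z=0
after  1: R0=0x79 R1=0x37 R2=0xf6 R3=0x7d R4=0xf4  N=0 Z=0
after  2: R0=0x79 R1=0x37 R2=0xf6 R3=0x7d R4=0xf4  N=0 Z=0
after  3: R0=0xbe R1=0x37 R2=0xf6 R3=0x7d R4=0xf4  N=1 Z=0
after  4: R0=0xbe R1=0x37 R2=0x7f R3=0x7d R4=0xf4  N=0 Z=0
after  5: R0=0x7f R1=0x37 R2=0x7f R3=0x7d R4=0xf4  N=0 Z=0
after  6: R0=0x7f R1=0xfe R2=0x7f R3=0x7d R4=0xf4  N=1 Z=0
after  7: R0=0x7f R1=0x7f R2=0x7f R3=0x7d R4=0xf4  N=0 Z=0
after  8: R0=0x7f R1=0x7f R2=0x7f R3=0x7d R4=0x00  N=0 Z=1
after  9: R0=0x7f R1=0x7f R2=0xfc R3=0x7d R4=0x00  N=1 Z=0
after 10: R0=0x7f R1=0x7f R2=0xfc R3=0x83 R4=0x00  N=1 Z=0
-- IRQ taken; context saved, return-PC = 11 --
mismatch: R3: reported 0x03 vs actual 0x83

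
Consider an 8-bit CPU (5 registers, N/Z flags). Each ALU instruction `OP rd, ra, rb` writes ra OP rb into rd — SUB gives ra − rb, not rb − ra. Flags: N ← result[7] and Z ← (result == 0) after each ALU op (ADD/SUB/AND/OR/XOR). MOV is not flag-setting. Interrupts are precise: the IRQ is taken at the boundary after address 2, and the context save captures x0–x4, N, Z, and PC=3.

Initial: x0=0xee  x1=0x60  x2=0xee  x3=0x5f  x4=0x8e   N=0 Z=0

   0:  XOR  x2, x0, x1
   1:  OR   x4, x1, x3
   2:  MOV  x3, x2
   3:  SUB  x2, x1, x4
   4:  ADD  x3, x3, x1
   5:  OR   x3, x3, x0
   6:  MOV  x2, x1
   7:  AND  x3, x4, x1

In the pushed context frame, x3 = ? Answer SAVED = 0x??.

after  0: x0=0xee x1=0x60 x2=0x8e x3=0x5f x4=0x8e  N=1 Z=0
after  1: x0=0xee x1=0x60 x2=0x8e x3=0x5f x4=0x7f  N=0 Z=0
after  2: x0=0xee x1=0x60 x2=0x8e x3=0x8e x4=0x7f  N=0 Z=0
-- IRQ taken; context saved, return-PC = 3 --

SAVED = 0x8e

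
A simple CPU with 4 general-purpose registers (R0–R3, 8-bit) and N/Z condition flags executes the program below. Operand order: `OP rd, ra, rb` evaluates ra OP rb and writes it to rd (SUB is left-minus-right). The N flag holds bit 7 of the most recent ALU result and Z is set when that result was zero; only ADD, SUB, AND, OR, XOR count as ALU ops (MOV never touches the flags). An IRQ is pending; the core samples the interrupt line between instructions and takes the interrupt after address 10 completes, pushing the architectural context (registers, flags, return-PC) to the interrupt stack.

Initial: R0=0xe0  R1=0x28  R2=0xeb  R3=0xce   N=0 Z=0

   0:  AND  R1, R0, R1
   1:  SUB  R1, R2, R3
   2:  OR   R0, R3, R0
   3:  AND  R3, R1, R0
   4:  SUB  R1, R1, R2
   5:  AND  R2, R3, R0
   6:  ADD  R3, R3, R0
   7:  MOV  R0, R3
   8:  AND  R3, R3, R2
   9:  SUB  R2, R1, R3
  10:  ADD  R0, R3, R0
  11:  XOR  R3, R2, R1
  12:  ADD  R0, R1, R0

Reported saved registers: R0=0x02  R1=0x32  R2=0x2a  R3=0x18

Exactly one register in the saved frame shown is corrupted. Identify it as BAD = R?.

after  0: R0=0xe0 R1=0x20 R2=0xeb R3=0xce  N=0 Z=0
after  1: R0=0xe0 R1=0x1d R2=0xeb R3=0xce  N=0 Z=0
after  2: R0=0xee R1=0x1d R2=0xeb R3=0xce  N=1 Z=0
after  3: R0=0xee R1=0x1d R2=0xeb R3=0x0c  N=0 Z=0
after  4: R0=0xee R1=0x32 R2=0xeb R3=0x0c  N=0 Z=0
after  5: R0=0xee R1=0x32 R2=0x0c R3=0x0c  N=0 Z=0
after  6: R0=0xee R1=0x32 R2=0x0c R3=0xfa  N=1 Z=0
after  7: R0=0xfa R1=0x32 R2=0x0c R3=0xfa  N=1 Z=0
after  8: R0=0xfa R1=0x32 R2=0x0c R3=0x08  N=0 Z=0
after  9: R0=0xfa R1=0x32 R2=0x2a R3=0x08  N=0 Z=0
after 10: R0=0x02 R1=0x32 R2=0x2a R3=0x08  N=0 Z=0
-- IRQ taken; context saved, return-PC = 11 --
mismatch: R3: reported 0x18 vs actual 0x08

BAD = R3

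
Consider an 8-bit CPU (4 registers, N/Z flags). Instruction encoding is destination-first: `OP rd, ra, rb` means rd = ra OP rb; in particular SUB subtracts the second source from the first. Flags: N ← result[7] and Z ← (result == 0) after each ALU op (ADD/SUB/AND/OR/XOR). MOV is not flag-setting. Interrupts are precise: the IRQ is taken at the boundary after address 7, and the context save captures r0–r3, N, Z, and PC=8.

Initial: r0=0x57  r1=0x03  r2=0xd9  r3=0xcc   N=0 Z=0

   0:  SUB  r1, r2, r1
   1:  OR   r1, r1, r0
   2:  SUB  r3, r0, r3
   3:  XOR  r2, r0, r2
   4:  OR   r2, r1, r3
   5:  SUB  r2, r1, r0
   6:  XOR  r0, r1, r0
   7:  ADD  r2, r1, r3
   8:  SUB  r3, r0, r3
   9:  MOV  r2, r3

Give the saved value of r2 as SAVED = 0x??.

SAVED = 0x62

after  0: r0=0x57 r1=0xd6 r2=0xd9 r3=0xcc  N=1 Z=0
after  1: r0=0x57 r1=0xd7 r2=0xd9 r3=0xcc  N=1 Z=0
after  2: r0=0x57 r1=0xd7 r2=0xd9 r3=0x8b  N=1 Z=0
after  3: r0=0x57 r1=0xd7 r2=0x8e r3=0x8b  N=1 Z=0
after  4: r0=0x57 r1=0xd7 r2=0xdf r3=0x8b  N=1 Z=0
after  5: r0=0x57 r1=0xd7 r2=0x80 r3=0x8b  N=1 Z=0
after  6: r0=0x80 r1=0xd7 r2=0x80 r3=0x8b  N=1 Z=0
after  7: r0=0x80 r1=0xd7 r2=0x62 r3=0x8b  N=0 Z=0
-- IRQ taken; context saved, return-PC = 8 --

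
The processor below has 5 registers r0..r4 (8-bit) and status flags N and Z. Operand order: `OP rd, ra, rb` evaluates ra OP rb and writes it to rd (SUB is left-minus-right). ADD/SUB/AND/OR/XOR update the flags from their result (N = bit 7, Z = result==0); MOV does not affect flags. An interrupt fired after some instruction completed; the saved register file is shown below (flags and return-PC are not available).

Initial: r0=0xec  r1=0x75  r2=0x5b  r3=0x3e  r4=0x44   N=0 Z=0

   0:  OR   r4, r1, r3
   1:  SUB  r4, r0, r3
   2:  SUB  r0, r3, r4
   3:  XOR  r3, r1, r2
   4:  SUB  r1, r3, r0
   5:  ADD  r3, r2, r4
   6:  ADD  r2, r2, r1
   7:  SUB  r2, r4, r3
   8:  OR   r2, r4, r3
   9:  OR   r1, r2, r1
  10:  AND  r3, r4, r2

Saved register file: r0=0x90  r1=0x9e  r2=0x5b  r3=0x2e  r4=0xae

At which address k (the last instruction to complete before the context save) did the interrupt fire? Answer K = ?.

after  0: r0=0xec r1=0x75 r2=0x5b r3=0x3e r4=0x7f  N=0 Z=0
after  1: r0=0xec r1=0x75 r2=0x5b r3=0x3e r4=0xae  N=1 Z=0
after  2: r0=0x90 r1=0x75 r2=0x5b r3=0x3e r4=0xae  N=1 Z=0
after  3: r0=0x90 r1=0x75 r2=0x5b r3=0x2e r4=0xae  N=0 Z=0
after  4: r0=0x90 r1=0x9e r2=0x5b r3=0x2e r4=0xae  N=1 Z=0
-- IRQ taken; context saved, return-PC = 5 --

K = 4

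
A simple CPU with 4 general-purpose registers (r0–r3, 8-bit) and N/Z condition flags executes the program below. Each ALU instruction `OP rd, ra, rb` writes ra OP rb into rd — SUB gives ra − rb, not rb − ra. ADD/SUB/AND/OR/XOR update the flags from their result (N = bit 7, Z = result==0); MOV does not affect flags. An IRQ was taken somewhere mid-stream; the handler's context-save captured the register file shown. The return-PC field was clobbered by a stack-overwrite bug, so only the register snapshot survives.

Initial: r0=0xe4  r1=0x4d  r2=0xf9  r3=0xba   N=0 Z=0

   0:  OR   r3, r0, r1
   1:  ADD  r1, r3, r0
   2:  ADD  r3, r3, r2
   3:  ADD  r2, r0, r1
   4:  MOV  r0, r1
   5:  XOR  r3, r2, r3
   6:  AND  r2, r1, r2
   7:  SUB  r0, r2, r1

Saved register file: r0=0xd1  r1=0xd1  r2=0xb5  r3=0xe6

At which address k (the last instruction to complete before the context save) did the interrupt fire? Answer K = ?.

K = 4

after  0: r0=0xe4 r1=0x4d r2=0xf9 r3=0xed  N=1 Z=0
after  1: r0=0xe4 r1=0xd1 r2=0xf9 r3=0xed  N=1 Z=0
after  2: r0=0xe4 r1=0xd1 r2=0xf9 r3=0xe6  N=1 Z=0
after  3: r0=0xe4 r1=0xd1 r2=0xb5 r3=0xe6  N=1 Z=0
after  4: r0=0xd1 r1=0xd1 r2=0xb5 r3=0xe6  N=1 Z=0
-- IRQ taken; context saved, return-PC = 5 --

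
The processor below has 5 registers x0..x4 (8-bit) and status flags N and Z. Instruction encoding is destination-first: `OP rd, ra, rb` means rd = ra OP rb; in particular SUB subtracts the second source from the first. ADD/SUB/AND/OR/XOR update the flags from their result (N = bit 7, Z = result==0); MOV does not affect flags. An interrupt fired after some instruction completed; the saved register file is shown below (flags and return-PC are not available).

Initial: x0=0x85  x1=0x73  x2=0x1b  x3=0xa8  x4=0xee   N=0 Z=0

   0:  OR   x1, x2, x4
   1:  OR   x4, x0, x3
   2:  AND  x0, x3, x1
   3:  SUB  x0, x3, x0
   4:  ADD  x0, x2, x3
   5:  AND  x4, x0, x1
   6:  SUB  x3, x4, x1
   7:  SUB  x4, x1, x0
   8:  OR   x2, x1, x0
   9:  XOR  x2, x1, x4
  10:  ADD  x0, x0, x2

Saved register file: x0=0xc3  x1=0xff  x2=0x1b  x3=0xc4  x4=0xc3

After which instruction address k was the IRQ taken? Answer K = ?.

after  0: x0=0x85 x1=0xff x2=0x1b x3=0xa8 x4=0xee  N=1 Z=0
after  1: x0=0x85 x1=0xff x2=0x1b x3=0xa8 x4=0xad  N=1 Z=0
after  2: x0=0xa8 x1=0xff x2=0x1b x3=0xa8 x4=0xad  N=1 Z=0
after  3: x0=0x00 x1=0xff x2=0x1b x3=0xa8 x4=0xad  N=0 Z=1
after  4: x0=0xc3 x1=0xff x2=0x1b x3=0xa8 x4=0xad  N=1 Z=0
after  5: x0=0xc3 x1=0xff x2=0x1b x3=0xa8 x4=0xc3  N=1 Z=0
after  6: x0=0xc3 x1=0xff x2=0x1b x3=0xc4 x4=0xc3  N=1 Z=0
-- IRQ taken; context saved, return-PC = 7 --

K = 6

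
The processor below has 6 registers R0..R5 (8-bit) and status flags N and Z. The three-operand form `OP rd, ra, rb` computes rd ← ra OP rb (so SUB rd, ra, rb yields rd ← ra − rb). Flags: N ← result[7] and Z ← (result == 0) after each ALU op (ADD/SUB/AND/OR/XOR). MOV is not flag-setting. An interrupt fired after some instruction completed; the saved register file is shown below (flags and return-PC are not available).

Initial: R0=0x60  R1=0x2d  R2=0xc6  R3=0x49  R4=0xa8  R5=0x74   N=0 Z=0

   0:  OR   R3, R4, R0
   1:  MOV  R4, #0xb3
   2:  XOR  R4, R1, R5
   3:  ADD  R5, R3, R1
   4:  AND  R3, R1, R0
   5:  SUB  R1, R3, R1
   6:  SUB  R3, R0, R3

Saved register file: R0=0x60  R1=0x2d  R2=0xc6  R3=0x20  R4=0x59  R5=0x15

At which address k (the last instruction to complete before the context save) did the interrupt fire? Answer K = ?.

K = 4

after  0: R0=0x60 R1=0x2d R2=0xc6 R3=0xe8 R4=0xa8 R5=0x74  N=1 Z=0
after  1: R0=0x60 R1=0x2d R2=0xc6 R3=0xe8 R4=0xb3 R5=0x74  N=1 Z=0
after  2: R0=0x60 R1=0x2d R2=0xc6 R3=0xe8 R4=0x59 R5=0x74  N=0 Z=0
after  3: R0=0x60 R1=0x2d R2=0xc6 R3=0xe8 R4=0x59 R5=0x15  N=0 Z=0
after  4: R0=0x60 R1=0x2d R2=0xc6 R3=0x20 R4=0x59 R5=0x15  N=0 Z=0
-- IRQ taken; context saved, return-PC = 5 --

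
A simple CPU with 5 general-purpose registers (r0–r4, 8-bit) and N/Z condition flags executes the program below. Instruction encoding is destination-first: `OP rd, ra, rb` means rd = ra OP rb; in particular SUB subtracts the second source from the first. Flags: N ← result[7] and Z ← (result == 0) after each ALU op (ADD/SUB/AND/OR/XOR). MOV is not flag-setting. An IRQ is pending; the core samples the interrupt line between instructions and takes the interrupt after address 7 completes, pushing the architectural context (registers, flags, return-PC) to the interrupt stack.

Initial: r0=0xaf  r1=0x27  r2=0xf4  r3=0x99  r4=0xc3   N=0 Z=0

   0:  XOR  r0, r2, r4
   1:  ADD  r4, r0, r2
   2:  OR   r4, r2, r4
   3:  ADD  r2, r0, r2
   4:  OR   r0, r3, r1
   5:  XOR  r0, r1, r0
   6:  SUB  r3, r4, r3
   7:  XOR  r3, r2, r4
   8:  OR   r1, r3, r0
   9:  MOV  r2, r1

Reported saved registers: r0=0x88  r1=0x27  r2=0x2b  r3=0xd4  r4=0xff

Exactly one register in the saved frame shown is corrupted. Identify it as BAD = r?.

BAD = r0

after  0: r0=0x37 r1=0x27 r2=0xf4 r3=0x99 r4=0xc3  N=0 Z=0
after  1: r0=0x37 r1=0x27 r2=0xf4 r3=0x99 r4=0x2b  N=0 Z=0
after  2: r0=0x37 r1=0x27 r2=0xf4 r3=0x99 r4=0xff  N=1 Z=0
after  3: r0=0x37 r1=0x27 r2=0x2b r3=0x99 r4=0xff  N=0 Z=0
after  4: r0=0xbf r1=0x27 r2=0x2b r3=0x99 r4=0xff  N=1 Z=0
after  5: r0=0x98 r1=0x27 r2=0x2b r3=0x99 r4=0xff  N=1 Z=0
after  6: r0=0x98 r1=0x27 r2=0x2b r3=0x66 r4=0xff  N=0 Z=0
after  7: r0=0x98 r1=0x27 r2=0x2b r3=0xd4 r4=0xff  N=1 Z=0
-- IRQ taken; context saved, return-PC = 8 --
mismatch: r0: reported 0x88 vs actual 0x98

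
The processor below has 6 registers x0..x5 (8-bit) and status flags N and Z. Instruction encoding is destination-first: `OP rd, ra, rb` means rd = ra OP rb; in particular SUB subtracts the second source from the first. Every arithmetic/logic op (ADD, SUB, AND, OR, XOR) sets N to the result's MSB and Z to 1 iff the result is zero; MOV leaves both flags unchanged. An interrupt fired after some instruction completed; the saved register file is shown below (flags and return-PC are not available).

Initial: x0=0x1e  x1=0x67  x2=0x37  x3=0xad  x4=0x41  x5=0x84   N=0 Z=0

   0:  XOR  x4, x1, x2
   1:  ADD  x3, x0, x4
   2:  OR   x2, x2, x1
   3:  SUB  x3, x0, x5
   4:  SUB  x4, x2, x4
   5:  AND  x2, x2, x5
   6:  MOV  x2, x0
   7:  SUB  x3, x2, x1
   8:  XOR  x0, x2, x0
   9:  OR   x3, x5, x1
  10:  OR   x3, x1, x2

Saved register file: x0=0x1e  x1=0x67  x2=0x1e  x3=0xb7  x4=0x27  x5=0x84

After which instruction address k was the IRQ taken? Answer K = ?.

K = 7

after  0: x0=0x1e x1=0x67 x2=0x37 x3=0xad x4=0x50 x5=0x84  N=0 Z=0
after  1: x0=0x1e x1=0x67 x2=0x37 x3=0x6e x4=0x50 x5=0x84  N=0 Z=0
after  2: x0=0x1e x1=0x67 x2=0x77 x3=0x6e x4=0x50 x5=0x84  N=0 Z=0
after  3: x0=0x1e x1=0x67 x2=0x77 x3=0x9a x4=0x50 x5=0x84  N=1 Z=0
after  4: x0=0x1e x1=0x67 x2=0x77 x3=0x9a x4=0x27 x5=0x84  N=0 Z=0
after  5: x0=0x1e x1=0x67 x2=0x04 x3=0x9a x4=0x27 x5=0x84  N=0 Z=0
after  6: x0=0x1e x1=0x67 x2=0x1e x3=0x9a x4=0x27 x5=0x84  N=0 Z=0
after  7: x0=0x1e x1=0x67 x2=0x1e x3=0xb7 x4=0x27 x5=0x84  N=1 Z=0
-- IRQ taken; context saved, return-PC = 8 --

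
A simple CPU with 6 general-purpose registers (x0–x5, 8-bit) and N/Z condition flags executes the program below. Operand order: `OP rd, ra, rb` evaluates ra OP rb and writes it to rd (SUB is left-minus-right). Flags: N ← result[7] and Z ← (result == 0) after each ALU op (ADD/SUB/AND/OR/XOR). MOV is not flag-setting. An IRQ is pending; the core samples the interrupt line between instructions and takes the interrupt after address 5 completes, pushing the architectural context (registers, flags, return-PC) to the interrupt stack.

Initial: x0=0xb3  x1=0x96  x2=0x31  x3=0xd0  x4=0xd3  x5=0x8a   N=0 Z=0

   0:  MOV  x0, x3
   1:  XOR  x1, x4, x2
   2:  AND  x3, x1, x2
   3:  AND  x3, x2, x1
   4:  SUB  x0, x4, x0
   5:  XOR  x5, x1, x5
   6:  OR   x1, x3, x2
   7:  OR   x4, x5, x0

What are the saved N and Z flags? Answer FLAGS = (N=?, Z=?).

after  0: x0=0xd0 x1=0x96 x2=0x31 x3=0xd0 x4=0xd3 x5=0x8a  N=0 Z=0
after  1: x0=0xd0 x1=0xe2 x2=0x31 x3=0xd0 x4=0xd3 x5=0x8a  N=1 Z=0
after  2: x0=0xd0 x1=0xe2 x2=0x31 x3=0x20 x4=0xd3 x5=0x8a  N=0 Z=0
after  3: x0=0xd0 x1=0xe2 x2=0x31 x3=0x20 x4=0xd3 x5=0x8a  N=0 Z=0
after  4: x0=0x03 x1=0xe2 x2=0x31 x3=0x20 x4=0xd3 x5=0x8a  N=0 Z=0
after  5: x0=0x03 x1=0xe2 x2=0x31 x3=0x20 x4=0xd3 x5=0x68  N=0 Z=0
-- IRQ taken; context saved, return-PC = 6 --

FLAGS = (N=0, Z=0)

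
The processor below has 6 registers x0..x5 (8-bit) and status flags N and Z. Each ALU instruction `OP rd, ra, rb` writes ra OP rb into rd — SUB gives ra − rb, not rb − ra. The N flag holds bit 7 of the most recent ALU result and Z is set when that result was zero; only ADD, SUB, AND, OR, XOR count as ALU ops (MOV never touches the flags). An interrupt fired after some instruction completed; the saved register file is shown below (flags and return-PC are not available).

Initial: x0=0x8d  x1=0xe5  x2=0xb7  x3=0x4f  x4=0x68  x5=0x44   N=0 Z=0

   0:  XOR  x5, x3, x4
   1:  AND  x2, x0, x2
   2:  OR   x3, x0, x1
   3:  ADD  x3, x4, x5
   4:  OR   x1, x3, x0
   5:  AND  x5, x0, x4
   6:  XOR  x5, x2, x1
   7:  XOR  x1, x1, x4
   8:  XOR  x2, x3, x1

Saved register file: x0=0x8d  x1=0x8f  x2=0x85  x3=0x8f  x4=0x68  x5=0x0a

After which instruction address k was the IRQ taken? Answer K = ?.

K = 6

after  0: x0=0x8d x1=0xe5 x2=0xb7 x3=0x4f x4=0x68 x5=0x27  N=0 Z=0
after  1: x0=0x8d x1=0xe5 x2=0x85 x3=0x4f x4=0x68 x5=0x27  N=1 Z=0
after  2: x0=0x8d x1=0xe5 x2=0x85 x3=0xed x4=0x68 x5=0x27  N=1 Z=0
after  3: x0=0x8d x1=0xe5 x2=0x85 x3=0x8f x4=0x68 x5=0x27  N=1 Z=0
after  4: x0=0x8d x1=0x8f x2=0x85 x3=0x8f x4=0x68 x5=0x27  N=1 Z=0
after  5: x0=0x8d x1=0x8f x2=0x85 x3=0x8f x4=0x68 x5=0x08  N=0 Z=0
after  6: x0=0x8d x1=0x8f x2=0x85 x3=0x8f x4=0x68 x5=0x0a  N=0 Z=0
-- IRQ taken; context saved, return-PC = 7 --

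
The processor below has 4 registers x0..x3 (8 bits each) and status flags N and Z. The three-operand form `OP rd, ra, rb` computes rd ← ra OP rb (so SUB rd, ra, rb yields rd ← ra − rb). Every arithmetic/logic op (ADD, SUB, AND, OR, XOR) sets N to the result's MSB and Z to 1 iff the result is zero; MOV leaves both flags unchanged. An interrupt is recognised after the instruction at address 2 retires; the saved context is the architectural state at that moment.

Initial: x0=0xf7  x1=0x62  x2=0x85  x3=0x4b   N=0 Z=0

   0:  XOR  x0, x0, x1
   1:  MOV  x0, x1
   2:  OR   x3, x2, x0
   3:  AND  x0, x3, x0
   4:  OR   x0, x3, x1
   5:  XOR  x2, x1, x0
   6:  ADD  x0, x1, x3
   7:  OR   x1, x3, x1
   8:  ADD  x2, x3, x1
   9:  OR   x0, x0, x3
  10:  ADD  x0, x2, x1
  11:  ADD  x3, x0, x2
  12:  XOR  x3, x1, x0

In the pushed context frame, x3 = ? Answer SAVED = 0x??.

SAVED = 0xe7

after  0: x0=0x95 x1=0x62 x2=0x85 x3=0x4b  N=1 Z=0
after  1: x0=0x62 x1=0x62 x2=0x85 x3=0x4b  N=1 Z=0
after  2: x0=0x62 x1=0x62 x2=0x85 x3=0xe7  N=1 Z=0
-- IRQ taken; context saved, return-PC = 3 --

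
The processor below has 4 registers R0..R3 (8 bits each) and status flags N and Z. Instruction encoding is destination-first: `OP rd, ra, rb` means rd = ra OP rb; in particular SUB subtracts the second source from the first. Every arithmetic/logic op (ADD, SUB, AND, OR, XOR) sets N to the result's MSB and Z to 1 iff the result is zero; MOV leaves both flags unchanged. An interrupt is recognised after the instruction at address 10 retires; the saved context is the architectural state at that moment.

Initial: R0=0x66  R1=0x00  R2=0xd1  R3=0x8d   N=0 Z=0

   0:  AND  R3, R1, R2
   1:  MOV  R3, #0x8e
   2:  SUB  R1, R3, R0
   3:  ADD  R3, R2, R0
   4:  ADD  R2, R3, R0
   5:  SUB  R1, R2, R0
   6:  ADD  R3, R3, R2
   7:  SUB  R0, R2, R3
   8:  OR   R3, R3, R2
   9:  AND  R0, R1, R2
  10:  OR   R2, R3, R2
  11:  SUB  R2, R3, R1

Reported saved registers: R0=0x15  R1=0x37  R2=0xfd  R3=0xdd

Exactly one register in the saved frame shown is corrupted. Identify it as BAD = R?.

BAD = R2

after  0: R0=0x66 R1=0x00 R2=0xd1 R3=0x00  N=0 Z=1
after  1: R0=0x66 R1=0x00 R2=0xd1 R3=0x8e  N=0 Z=1
after  2: R0=0x66 R1=0x28 R2=0xd1 R3=0x8e  N=0 Z=0
after  3: R0=0x66 R1=0x28 R2=0xd1 R3=0x37  N=0 Z=0
after  4: R0=0x66 R1=0x28 R2=0x9d R3=0x37  N=1 Z=0
after  5: R0=0x66 R1=0x37 R2=0x9d R3=0x37  N=0 Z=0
after  6: R0=0x66 R1=0x37 R2=0x9d R3=0xd4  N=1 Z=0
after  7: R0=0xc9 R1=0x37 R2=0x9d R3=0xd4  N=1 Z=0
after  8: R0=0xc9 R1=0x37 R2=0x9d R3=0xdd  N=1 Z=0
after  9: R0=0x15 R1=0x37 R2=0x9d R3=0xdd  N=0 Z=0
after 10: R0=0x15 R1=0x37 R2=0xdd R3=0xdd  N=1 Z=0
-- IRQ taken; context saved, return-PC = 11 --
mismatch: R2: reported 0xfd vs actual 0xdd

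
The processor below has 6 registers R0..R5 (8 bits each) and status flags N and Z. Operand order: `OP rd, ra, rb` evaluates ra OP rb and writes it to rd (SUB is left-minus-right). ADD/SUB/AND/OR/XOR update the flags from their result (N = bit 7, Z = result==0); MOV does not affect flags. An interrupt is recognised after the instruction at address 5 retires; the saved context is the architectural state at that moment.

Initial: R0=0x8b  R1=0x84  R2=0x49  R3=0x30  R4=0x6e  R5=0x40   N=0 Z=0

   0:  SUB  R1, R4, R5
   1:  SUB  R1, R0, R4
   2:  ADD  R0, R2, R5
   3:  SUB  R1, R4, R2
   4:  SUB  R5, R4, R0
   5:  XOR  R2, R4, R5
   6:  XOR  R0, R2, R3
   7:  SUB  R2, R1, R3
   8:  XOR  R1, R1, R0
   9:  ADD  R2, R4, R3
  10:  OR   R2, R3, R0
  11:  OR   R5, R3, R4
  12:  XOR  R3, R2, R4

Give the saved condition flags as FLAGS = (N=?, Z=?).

FLAGS = (N=1, Z=0)

after  0: R0=0x8b R1=0x2e R2=0x49 R3=0x30 R4=0x6e R5=0x40  N=0 Z=0
after  1: R0=0x8b R1=0x1d R2=0x49 R3=0x30 R4=0x6e R5=0x40  N=0 Z=0
after  2: R0=0x89 R1=0x1d R2=0x49 R3=0x30 R4=0x6e R5=0x40  N=1 Z=0
after  3: R0=0x89 R1=0x25 R2=0x49 R3=0x30 R4=0x6e R5=0x40  N=0 Z=0
after  4: R0=0x89 R1=0x25 R2=0x49 R3=0x30 R4=0x6e R5=0xe5  N=1 Z=0
after  5: R0=0x89 R1=0x25 R2=0x8b R3=0x30 R4=0x6e R5=0xe5  N=1 Z=0
-- IRQ taken; context saved, return-PC = 6 --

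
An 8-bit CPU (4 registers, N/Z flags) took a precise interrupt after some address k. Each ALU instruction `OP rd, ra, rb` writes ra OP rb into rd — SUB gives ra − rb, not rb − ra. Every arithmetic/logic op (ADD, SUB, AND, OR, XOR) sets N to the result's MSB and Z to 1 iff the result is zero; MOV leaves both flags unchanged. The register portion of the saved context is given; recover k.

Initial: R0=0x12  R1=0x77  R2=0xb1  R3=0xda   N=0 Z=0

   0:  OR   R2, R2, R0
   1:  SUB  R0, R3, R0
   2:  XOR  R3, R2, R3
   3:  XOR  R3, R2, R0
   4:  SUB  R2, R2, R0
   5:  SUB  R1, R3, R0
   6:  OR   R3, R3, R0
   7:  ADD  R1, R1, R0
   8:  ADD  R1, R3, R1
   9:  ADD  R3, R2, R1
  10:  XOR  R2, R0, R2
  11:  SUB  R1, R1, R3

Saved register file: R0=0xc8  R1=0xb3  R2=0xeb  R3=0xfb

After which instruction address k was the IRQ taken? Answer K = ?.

after  0: R0=0x12 R1=0x77 R2=0xb3 R3=0xda  N=1 Z=0
after  1: R0=0xc8 R1=0x77 R2=0xb3 R3=0xda  N=1 Z=0
after  2: R0=0xc8 R1=0x77 R2=0xb3 R3=0x69  N=0 Z=0
after  3: R0=0xc8 R1=0x77 R2=0xb3 R3=0x7b  N=0 Z=0
after  4: R0=0xc8 R1=0x77 R2=0xeb R3=0x7b  N=1 Z=0
after  5: R0=0xc8 R1=0xb3 R2=0xeb R3=0x7b  N=1 Z=0
after  6: R0=0xc8 R1=0xb3 R2=0xeb R3=0xfb  N=1 Z=0
-- IRQ taken; context saved, return-PC = 7 --

K = 6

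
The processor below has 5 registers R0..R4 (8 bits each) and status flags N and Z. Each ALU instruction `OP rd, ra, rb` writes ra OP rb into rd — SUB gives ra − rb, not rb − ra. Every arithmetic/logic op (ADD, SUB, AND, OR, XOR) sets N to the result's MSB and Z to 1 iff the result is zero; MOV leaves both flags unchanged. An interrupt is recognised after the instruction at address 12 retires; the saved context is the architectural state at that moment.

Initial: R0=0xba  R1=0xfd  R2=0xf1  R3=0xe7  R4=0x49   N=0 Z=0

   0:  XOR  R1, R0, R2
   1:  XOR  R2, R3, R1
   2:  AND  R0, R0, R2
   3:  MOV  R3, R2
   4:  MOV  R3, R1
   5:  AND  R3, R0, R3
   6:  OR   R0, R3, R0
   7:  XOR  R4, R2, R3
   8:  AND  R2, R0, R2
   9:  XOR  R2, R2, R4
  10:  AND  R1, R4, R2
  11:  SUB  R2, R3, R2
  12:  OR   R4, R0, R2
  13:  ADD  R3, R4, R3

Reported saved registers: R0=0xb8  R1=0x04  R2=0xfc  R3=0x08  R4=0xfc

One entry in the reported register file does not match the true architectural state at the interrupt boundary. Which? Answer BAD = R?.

BAD = R0

after  0: R0=0xba R1=0x4b R2=0xf1 R3=0xe7 R4=0x49  N=0 Z=0
after  1: R0=0xba R1=0x4b R2=0xac R3=0xe7 R4=0x49  N=1 Z=0
after  2: R0=0xa8 R1=0x4b R2=0xac R3=0xe7 R4=0x49  N=1 Z=0
after  3: R0=0xa8 R1=0x4b R2=0xac R3=0xac R4=0x49  N=1 Z=0
after  4: R0=0xa8 R1=0x4b R2=0xac R3=0x4b R4=0x49  N=1 Z=0
after  5: R0=0xa8 R1=0x4b R2=0xac R3=0x08 R4=0x49  N=0 Z=0
after  6: R0=0xa8 R1=0x4b R2=0xac R3=0x08 R4=0x49  N=1 Z=0
after  7: R0=0xa8 R1=0x4b R2=0xac R3=0x08 R4=0xa4  N=1 Z=0
after  8: R0=0xa8 R1=0x4b R2=0xa8 R3=0x08 R4=0xa4  N=1 Z=0
after  9: R0=0xa8 R1=0x4b R2=0x0c R3=0x08 R4=0xa4  N=0 Z=0
after 10: R0=0xa8 R1=0x04 R2=0x0c R3=0x08 R4=0xa4  N=0 Z=0
after 11: R0=0xa8 R1=0x04 R2=0xfc R3=0x08 R4=0xa4  N=1 Z=0
after 12: R0=0xa8 R1=0x04 R2=0xfc R3=0x08 R4=0xfc  N=1 Z=0
-- IRQ taken; context saved, return-PC = 13 --
mismatch: R0: reported 0xb8 vs actual 0xa8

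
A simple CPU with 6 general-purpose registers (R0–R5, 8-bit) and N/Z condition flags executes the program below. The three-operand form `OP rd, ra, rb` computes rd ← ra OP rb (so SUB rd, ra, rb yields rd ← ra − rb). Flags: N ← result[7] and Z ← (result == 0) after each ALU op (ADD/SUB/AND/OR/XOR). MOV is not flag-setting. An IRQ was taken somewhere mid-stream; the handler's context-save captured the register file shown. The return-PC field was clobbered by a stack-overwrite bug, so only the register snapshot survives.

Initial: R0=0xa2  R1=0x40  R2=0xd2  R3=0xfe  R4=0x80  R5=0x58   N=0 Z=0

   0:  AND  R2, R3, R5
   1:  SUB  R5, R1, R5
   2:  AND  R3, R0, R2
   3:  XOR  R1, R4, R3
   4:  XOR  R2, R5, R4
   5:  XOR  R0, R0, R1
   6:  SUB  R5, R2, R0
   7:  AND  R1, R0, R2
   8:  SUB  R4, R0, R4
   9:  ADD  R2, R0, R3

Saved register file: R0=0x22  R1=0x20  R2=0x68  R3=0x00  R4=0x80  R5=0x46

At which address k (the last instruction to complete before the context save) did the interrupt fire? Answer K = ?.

K = 7

after  0: R0=0xa2 R1=0x40 R2=0x58 R3=0xfe R4=0x80 R5=0x58  N=0 Z=0
after  1: R0=0xa2 R1=0x40 R2=0x58 R3=0xfe R4=0x80 R5=0xe8  N=1 Z=0
after  2: R0=0xa2 R1=0x40 R2=0x58 R3=0x00 R4=0x80 R5=0xe8  N=0 Z=1
after  3: R0=0xa2 R1=0x80 R2=0x58 R3=0x00 R4=0x80 R5=0xe8  N=1 Z=0
after  4: R0=0xa2 R1=0x80 R2=0x68 R3=0x00 R4=0x80 R5=0xe8  N=0 Z=0
after  5: R0=0x22 R1=0x80 R2=0x68 R3=0x00 R4=0x80 R5=0xe8  N=0 Z=0
after  6: R0=0x22 R1=0x80 R2=0x68 R3=0x00 R4=0x80 R5=0x46  N=0 Z=0
after  7: R0=0x22 R1=0x20 R2=0x68 R3=0x00 R4=0x80 R5=0x46  N=0 Z=0
-- IRQ taken; context saved, return-PC = 8 --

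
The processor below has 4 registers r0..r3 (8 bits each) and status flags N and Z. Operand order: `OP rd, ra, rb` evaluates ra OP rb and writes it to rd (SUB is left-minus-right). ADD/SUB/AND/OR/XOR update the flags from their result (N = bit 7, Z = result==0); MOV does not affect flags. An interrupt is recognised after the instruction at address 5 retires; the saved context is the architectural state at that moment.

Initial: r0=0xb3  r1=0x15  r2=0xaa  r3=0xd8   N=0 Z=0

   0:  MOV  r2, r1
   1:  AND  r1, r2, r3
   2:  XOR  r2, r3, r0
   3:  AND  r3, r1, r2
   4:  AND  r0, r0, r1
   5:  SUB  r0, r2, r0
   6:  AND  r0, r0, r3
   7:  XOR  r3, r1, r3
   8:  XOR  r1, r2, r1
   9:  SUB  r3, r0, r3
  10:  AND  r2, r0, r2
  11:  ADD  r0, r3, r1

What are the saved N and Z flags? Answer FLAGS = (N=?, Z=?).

after  0: r0=0xb3 r1=0x15 r2=0x15 r3=0xd8  N=0 Z=0
after  1: r0=0xb3 r1=0x10 r2=0x15 r3=0xd8  N=0 Z=0
after  2: r0=0xb3 r1=0x10 r2=0x6b r3=0xd8  N=0 Z=0
after  3: r0=0xb3 r1=0x10 r2=0x6b r3=0x00  N=0 Z=1
after  4: r0=0x10 r1=0x10 r2=0x6b r3=0x00  N=0 Z=0
after  5: r0=0x5b r1=0x10 r2=0x6b r3=0x00  N=0 Z=0
-- IRQ taken; context saved, return-PC = 6 --

FLAGS = (N=0, Z=0)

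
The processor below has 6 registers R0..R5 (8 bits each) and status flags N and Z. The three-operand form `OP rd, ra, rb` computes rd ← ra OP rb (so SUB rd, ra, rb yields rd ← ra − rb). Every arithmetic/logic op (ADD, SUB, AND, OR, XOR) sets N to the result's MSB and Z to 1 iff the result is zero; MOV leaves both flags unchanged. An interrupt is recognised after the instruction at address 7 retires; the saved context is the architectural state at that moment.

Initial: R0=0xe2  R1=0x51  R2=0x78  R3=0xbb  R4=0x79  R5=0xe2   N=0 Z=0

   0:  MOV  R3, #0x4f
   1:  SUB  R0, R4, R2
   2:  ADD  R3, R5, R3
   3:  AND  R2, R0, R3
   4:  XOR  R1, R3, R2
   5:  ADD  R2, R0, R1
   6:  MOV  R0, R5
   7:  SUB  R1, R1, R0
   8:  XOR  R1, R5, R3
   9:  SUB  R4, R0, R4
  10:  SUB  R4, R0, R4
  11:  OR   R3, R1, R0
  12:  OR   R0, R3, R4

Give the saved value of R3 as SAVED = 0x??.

after  0: R0=0xe2 R1=0x51 R2=0x78 R3=0x4f R4=0x79 R5=0xe2  N=0 Z=0
after  1: R0=0x01 R1=0x51 R2=0x78 R3=0x4f R4=0x79 R5=0xe2  N=0 Z=0
after  2: R0=0x01 R1=0x51 R2=0x78 R3=0x31 R4=0x79 R5=0xe2  N=0 Z=0
after  3: R0=0x01 R1=0x51 R2=0x01 R3=0x31 R4=0x79 R5=0xe2  N=0 Z=0
after  4: R0=0x01 R1=0x30 R2=0x01 R3=0x31 R4=0x79 R5=0xe2  N=0 Z=0
after  5: R0=0x01 R1=0x30 R2=0x31 R3=0x31 R4=0x79 R5=0xe2  N=0 Z=0
after  6: R0=0xe2 R1=0x30 R2=0x31 R3=0x31 R4=0x79 R5=0xe2  N=0 Z=0
after  7: R0=0xe2 R1=0x4e R2=0x31 R3=0x31 R4=0x79 R5=0xe2  N=0 Z=0
-- IRQ taken; context saved, return-PC = 8 --

SAVED = 0x31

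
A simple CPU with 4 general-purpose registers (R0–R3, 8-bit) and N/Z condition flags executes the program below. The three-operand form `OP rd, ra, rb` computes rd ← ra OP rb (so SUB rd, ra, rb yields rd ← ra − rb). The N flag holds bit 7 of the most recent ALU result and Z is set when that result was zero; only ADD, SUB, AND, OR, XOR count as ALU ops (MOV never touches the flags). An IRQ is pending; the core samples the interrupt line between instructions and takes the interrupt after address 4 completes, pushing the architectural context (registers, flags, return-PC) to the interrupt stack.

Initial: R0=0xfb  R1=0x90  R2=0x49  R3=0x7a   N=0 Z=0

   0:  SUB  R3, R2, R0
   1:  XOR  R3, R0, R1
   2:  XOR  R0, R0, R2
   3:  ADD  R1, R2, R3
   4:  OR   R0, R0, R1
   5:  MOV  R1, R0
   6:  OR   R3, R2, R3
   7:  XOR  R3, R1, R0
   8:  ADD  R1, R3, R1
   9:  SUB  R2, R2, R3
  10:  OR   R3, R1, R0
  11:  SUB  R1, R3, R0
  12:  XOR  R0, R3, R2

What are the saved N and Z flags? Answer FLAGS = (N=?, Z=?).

FLAGS = (N=1, Z=0)

after  0: R0=0xfb R1=0x90 R2=0x49 R3=0x4e  N=0 Z=0
after  1: R0=0xfb R1=0x90 R2=0x49 R3=0x6b  N=0 Z=0
after  2: R0=0xb2 R1=0x90 R2=0x49 R3=0x6b  N=1 Z=0
after  3: R0=0xb2 R1=0xb4 R2=0x49 R3=0x6b  N=1 Z=0
after  4: R0=0xb6 R1=0xb4 R2=0x49 R3=0x6b  N=1 Z=0
-- IRQ taken; context saved, return-PC = 5 --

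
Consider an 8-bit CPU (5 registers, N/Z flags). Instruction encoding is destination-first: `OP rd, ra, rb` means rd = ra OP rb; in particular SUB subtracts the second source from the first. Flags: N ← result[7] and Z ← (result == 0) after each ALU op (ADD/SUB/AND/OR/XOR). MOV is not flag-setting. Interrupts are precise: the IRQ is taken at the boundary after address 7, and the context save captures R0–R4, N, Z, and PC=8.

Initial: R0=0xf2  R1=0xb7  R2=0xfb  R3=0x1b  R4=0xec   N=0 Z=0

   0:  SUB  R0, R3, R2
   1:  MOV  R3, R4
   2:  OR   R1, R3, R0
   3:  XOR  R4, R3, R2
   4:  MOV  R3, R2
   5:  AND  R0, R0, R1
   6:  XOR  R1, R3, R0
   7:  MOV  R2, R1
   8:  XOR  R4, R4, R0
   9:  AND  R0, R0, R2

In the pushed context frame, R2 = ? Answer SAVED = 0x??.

after  0: R0=0x20 R1=0xb7 R2=0xfb R3=0x1b R4=0xec  N=0 Z=0
after  1: R0=0x20 R1=0xb7 R2=0xfb R3=0xec R4=0xec  N=0 Z=0
after  2: R0=0x20 R1=0xec R2=0xfb R3=0xec R4=0xec  N=1 Z=0
after  3: R0=0x20 R1=0xec R2=0xfb R3=0xec R4=0x17  N=0 Z=0
after  4: R0=0x20 R1=0xec R2=0xfb R3=0xfb R4=0x17  N=0 Z=0
after  5: R0=0x20 R1=0xec R2=0xfb R3=0xfb R4=0x17  N=0 Z=0
after  6: R0=0x20 R1=0xdb R2=0xfb R3=0xfb R4=0x17  N=1 Z=0
after  7: R0=0x20 R1=0xdb R2=0xdb R3=0xfb R4=0x17  N=1 Z=0
-- IRQ taken; context saved, return-PC = 8 --

SAVED = 0xdb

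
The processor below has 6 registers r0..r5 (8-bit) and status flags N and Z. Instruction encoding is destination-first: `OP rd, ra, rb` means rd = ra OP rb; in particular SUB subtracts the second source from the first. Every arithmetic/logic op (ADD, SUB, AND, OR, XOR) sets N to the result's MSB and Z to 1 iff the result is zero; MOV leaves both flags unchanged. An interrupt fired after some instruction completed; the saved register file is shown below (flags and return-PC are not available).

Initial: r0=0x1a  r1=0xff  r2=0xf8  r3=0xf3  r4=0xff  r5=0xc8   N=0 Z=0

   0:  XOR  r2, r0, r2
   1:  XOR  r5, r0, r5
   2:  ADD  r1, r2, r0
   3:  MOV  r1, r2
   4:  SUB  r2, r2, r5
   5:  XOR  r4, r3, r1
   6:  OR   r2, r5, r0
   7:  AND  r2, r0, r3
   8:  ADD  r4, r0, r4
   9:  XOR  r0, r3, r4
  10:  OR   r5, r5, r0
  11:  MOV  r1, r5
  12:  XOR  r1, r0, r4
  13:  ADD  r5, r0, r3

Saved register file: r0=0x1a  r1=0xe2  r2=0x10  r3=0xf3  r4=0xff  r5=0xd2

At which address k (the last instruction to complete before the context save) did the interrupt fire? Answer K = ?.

K = 4

after  0: r0=0x1a r1=0xff r2=0xe2 r3=0xf3 r4=0xff r5=0xc8  N=1 Z=0
after  1: r0=0x1a r1=0xff r2=0xe2 r3=0xf3 r4=0xff r5=0xd2  N=1 Z=0
after  2: r0=0x1a r1=0xfc r2=0xe2 r3=0xf3 r4=0xff r5=0xd2  N=1 Z=0
after  3: r0=0x1a r1=0xe2 r2=0xe2 r3=0xf3 r4=0xff r5=0xd2  N=1 Z=0
after  4: r0=0x1a r1=0xe2 r2=0x10 r3=0xf3 r4=0xff r5=0xd2  N=0 Z=0
-- IRQ taken; context saved, return-PC = 5 --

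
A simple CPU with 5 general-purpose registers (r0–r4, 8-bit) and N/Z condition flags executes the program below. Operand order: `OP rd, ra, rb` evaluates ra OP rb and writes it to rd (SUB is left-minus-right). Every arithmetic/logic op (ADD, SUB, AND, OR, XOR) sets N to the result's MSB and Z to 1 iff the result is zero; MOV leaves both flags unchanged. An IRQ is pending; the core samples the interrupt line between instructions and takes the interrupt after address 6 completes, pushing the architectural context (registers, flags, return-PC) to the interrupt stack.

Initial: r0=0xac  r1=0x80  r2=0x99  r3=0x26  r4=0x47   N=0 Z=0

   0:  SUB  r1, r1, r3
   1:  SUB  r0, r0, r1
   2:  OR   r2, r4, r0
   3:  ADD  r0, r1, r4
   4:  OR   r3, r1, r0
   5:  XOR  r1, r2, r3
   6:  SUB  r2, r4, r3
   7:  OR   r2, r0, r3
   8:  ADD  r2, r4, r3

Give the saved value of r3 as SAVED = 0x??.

after  0: r0=0xac r1=0x5a r2=0x99 r3=0x26 r4=0x47  N=0 Z=0
after  1: r0=0x52 r1=0x5a r2=0x99 r3=0x26 r4=0x47  N=0 Z=0
after  2: r0=0x52 r1=0x5a r2=0x57 r3=0x26 r4=0x47  N=0 Z=0
after  3: r0=0xa1 r1=0x5a r2=0x57 r3=0x26 r4=0x47  N=1 Z=0
after  4: r0=0xa1 r1=0x5a r2=0x57 r3=0xfb r4=0x47  N=1 Z=0
after  5: r0=0xa1 r1=0xac r2=0x57 r3=0xfb r4=0x47  N=1 Z=0
after  6: r0=0xa1 r1=0xac r2=0x4c r3=0xfb r4=0x47  N=0 Z=0
-- IRQ taken; context saved, return-PC = 7 --

SAVED = 0xfb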